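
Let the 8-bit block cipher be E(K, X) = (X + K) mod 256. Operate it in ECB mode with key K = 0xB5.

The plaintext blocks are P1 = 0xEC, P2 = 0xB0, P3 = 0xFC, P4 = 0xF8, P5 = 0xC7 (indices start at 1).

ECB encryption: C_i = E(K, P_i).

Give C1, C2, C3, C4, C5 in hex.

C1 = 0xA1, C2 = 0x65, C3 = 0xB1, C4 = 0xAD, C5 = 0x7C

C1: E(K, 0xEC) = 0xA1.
C2: E(K, 0xB0) = 0x65.
C3: E(K, 0xFC) = 0xB1.
C4: E(K, 0xF8) = 0xAD.
C5: E(K, 0xC7) = 0x7C.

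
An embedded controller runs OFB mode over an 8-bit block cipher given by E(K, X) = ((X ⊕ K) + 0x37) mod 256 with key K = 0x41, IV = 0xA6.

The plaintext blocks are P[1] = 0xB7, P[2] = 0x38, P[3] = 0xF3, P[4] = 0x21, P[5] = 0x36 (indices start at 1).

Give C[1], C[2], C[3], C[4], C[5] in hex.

C[1] = 0xA9, C[2] = 0xAE, C[3] = 0xFD, C[4] = 0xA7, C[5] = 0xC8

OFB encryption: S_i = E(K, S_{i−1}) with S_{0} = IV; C_i = P_i ⊕ S_i.
C[1]: S = E(K, 0xA6) = 0x1E; 0xB7 ⊕ 0x1E = 0xA9.
C[2]: S = E(K, 0x1E) = 0x96; 0x38 ⊕ 0x96 = 0xAE.
C[3]: S = E(K, 0x96) = 0x0E; 0xF3 ⊕ 0x0E = 0xFD.
C[4]: S = E(K, 0x0E) = 0x86; 0x21 ⊕ 0x86 = 0xA7.
C[5]: S = E(K, 0x86) = 0xFE; 0x36 ⊕ 0xFE = 0xC8.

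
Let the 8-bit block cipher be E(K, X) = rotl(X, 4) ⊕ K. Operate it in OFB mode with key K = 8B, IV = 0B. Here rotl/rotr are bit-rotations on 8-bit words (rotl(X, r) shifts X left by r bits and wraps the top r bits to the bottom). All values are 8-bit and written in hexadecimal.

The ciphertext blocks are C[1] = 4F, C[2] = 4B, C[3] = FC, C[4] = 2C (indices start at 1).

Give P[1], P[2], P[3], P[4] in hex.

P[1] = 74, P[2] = 73, P[3] = F4, P[4] = 27

OFB decryption: S_i = E(K, S_{i−1}) with S_{0} = IV; P_i = C_i ⊕ S_i.
P[1]: S = E(K, 0B) = 3B; 4F ⊕ 3B = 74.
P[2]: S = E(K, 3B) = 38; 4B ⊕ 38 = 73.
P[3]: S = E(K, 38) = 08; FC ⊕ 08 = F4.
P[4]: S = E(K, 08) = 0B; 2C ⊕ 0B = 27.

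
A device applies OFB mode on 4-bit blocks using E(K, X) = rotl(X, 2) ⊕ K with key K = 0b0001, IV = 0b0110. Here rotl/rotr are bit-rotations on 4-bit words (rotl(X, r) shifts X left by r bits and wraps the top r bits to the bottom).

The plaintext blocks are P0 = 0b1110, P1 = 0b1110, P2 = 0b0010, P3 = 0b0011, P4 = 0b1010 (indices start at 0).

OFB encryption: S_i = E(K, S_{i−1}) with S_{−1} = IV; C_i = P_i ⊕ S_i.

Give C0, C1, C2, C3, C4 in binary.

C0 = 0b0110, C1 = 0b1101, C2 = 0b1111, C3 = 0b0101, C4 = 0b0010

C0: S = E(K, 0b0110) = 0b1000; 0b1110 ⊕ 0b1000 = 0b0110.
C1: S = E(K, 0b1000) = 0b0011; 0b1110 ⊕ 0b0011 = 0b1101.
C2: S = E(K, 0b0011) = 0b1101; 0b0010 ⊕ 0b1101 = 0b1111.
C3: S = E(K, 0b1101) = 0b0110; 0b0011 ⊕ 0b0110 = 0b0101.
C4: S = E(K, 0b0110) = 0b1000; 0b1010 ⊕ 0b1000 = 0b0010.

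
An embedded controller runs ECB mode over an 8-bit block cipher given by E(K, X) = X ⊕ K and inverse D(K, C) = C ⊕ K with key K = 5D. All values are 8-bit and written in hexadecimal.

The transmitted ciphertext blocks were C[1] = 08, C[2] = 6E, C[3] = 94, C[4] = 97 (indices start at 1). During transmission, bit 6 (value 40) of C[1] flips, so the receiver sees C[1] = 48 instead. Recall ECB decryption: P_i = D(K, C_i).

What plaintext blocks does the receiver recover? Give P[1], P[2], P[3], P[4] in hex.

P[1] = 15, P[2] = 33, P[3] = C9, P[4] = CA

Only C[1] changed, to 48. In ECB, a change in C_i affects only P_i. Decrypting the received ciphertext:
P[1]: D(K, 48) = 15.
P[2]: D(K, 6E) = 33.
P[3]: D(K, 94) = C9.
P[4]: D(K, 97) = CA.
Blocks that differ from the original plaintext: P[1].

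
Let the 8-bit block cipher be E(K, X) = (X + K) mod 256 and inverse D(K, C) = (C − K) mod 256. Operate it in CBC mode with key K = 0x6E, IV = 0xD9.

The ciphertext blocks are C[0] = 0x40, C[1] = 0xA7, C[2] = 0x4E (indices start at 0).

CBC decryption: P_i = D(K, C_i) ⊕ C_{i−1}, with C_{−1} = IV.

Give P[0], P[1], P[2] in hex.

P[0]: D(K, 0x40) = 0xD2; 0xD2 ⊕ 0xD9 = 0x0B.
P[1]: D(K, 0xA7) = 0x39; 0x39 ⊕ 0x40 = 0x79.
P[2]: D(K, 0x4E) = 0xE0; 0xE0 ⊕ 0xA7 = 0x47.

P[0] = 0x0B, P[1] = 0x79, P[2] = 0x47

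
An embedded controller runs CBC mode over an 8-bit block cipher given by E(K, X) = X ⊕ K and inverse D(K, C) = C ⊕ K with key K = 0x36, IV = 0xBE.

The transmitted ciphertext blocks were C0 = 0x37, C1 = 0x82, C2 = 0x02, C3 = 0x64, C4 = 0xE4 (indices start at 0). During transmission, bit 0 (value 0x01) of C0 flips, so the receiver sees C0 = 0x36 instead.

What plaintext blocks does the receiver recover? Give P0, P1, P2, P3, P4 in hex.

P0 = 0xBE, P1 = 0x82, P2 = 0xB6, P3 = 0x50, P4 = 0xB6

CBC decryption: P_i = D(K, C_i) ⊕ C_{i−1}, with C_{−1} = IV.
Only C0 changed, to 0x36. In CBC, a change in C_i garbles P_i and flips the same bit in P_{i+1}. Decrypting the received ciphertext:
P0: D(K, 0x36) = 0x00; 0x00 ⊕ 0xBE = 0xBE.
P1: D(K, 0x82) = 0xB4; 0xB4 ⊕ 0x36 = 0x82.
P2: D(K, 0x02) = 0x34; 0x34 ⊕ 0x82 = 0xB6.
P3: D(K, 0x64) = 0x52; 0x52 ⊕ 0x02 = 0x50.
P4: D(K, 0xE4) = 0xD2; 0xD2 ⊕ 0x64 = 0xB6.
Blocks that differ from the original plaintext: P0, P1.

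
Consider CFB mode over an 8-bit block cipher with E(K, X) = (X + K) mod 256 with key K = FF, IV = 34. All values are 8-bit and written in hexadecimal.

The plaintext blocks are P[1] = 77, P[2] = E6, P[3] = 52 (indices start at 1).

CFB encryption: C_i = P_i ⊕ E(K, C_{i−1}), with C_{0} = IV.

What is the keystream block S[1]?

33

C[1]: E(K, 34) = 33; 77 ⊕ 33 = 44.
So S[1] = 33.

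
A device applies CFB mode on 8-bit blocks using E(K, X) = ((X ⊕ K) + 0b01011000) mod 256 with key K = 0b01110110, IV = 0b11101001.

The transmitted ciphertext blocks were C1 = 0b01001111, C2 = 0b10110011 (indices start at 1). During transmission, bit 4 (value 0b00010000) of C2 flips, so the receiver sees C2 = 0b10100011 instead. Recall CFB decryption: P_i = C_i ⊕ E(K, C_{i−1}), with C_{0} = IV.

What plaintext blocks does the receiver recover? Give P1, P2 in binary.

Only C2 changed, to 0b10100011. In CFB, a change in C_i flips the same bit in P_i and garbles P_{i+1}. Decrypting the received ciphertext:
P1: E(K, 0b11101001) = 0b11110111; 0b01001111 ⊕ 0b11110111 = 0b10111000.
P2: E(K, 0b01001111) = 0b10010001; 0b10100011 ⊕ 0b10010001 = 0b00110010.
Blocks that differ from the original plaintext: P2.

P1 = 0b10111000, P2 = 0b00110010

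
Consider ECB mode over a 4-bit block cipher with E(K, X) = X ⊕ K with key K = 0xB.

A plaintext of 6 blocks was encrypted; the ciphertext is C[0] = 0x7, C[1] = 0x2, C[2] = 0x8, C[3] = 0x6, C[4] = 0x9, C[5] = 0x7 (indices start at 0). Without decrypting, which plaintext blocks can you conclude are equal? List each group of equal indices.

P[0] = P[5]

ECB encrypts each block independently with the same key, so equal ciphertext blocks imply equal plaintext blocks.
C[0] = C[5] = 0x7, so P[0] = P[5].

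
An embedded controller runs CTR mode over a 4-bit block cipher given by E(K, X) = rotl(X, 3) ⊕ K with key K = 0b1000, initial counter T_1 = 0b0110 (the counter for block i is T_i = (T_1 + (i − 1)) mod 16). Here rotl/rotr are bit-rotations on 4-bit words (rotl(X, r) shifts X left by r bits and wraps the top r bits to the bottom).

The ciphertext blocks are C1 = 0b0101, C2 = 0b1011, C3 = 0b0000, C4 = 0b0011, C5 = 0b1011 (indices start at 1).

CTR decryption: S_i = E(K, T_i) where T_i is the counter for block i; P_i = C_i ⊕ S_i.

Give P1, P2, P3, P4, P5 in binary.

P1: T = 0b0110, S = E(K, T) = 0b1011; 0b0101 ⊕ 0b1011 = 0b1110.
P2: T = 0b0111, S = E(K, T) = 0b0011; 0b1011 ⊕ 0b0011 = 0b1000.
P3: T = 0b1000, S = E(K, T) = 0b1100; 0b0000 ⊕ 0b1100 = 0b1100.
P4: T = 0b1001, S = E(K, T) = 0b0100; 0b0011 ⊕ 0b0100 = 0b0111.
P5: T = 0b1010, S = E(K, T) = 0b1101; 0b1011 ⊕ 0b1101 = 0b0110.

P1 = 0b1110, P2 = 0b1000, P3 = 0b1100, P4 = 0b0111, P5 = 0b0110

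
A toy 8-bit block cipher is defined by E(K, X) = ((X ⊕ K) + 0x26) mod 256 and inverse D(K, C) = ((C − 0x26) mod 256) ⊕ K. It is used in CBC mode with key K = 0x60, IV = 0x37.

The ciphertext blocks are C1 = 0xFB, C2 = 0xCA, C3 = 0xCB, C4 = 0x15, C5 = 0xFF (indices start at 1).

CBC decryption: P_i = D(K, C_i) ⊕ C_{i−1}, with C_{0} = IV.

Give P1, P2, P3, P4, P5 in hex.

P1 = 0x82, P2 = 0x3F, P3 = 0x0F, P4 = 0x44, P5 = 0xAC

P1: D(K, 0xFB) = 0xB5; 0xB5 ⊕ 0x37 = 0x82.
P2: D(K, 0xCA) = 0xC4; 0xC4 ⊕ 0xFB = 0x3F.
P3: D(K, 0xCB) = 0xC5; 0xC5 ⊕ 0xCA = 0x0F.
P4: D(K, 0x15) = 0x8F; 0x8F ⊕ 0xCB = 0x44.
P5: D(K, 0xFF) = 0xB9; 0xB9 ⊕ 0x15 = 0xAC.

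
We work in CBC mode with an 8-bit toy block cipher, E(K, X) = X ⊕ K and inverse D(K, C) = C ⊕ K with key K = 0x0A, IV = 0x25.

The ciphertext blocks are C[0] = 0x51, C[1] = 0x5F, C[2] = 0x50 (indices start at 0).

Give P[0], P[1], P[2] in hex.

CBC decryption: P_i = D(K, C_i) ⊕ C_{i−1}, with C_{−1} = IV.
P[0]: D(K, 0x51) = 0x5B; 0x5B ⊕ 0x25 = 0x7E.
P[1]: D(K, 0x5F) = 0x55; 0x55 ⊕ 0x51 = 0x04.
P[2]: D(K, 0x50) = 0x5A; 0x5A ⊕ 0x5F = 0x05.

P[0] = 0x7E, P[1] = 0x04, P[2] = 0x05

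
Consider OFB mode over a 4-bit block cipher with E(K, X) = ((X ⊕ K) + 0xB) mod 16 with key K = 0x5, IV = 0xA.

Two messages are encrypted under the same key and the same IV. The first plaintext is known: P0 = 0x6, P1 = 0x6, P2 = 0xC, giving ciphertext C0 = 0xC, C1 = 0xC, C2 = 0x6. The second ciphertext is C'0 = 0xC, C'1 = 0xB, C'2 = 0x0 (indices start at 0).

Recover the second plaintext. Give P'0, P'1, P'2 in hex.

P'0 = 0x6, P'1 = 0x1, P'2 = 0xA

In OFB with a reused IV, both messages share the same keystream S_i, so C_i ⊕ C'_i = P_i ⊕ P'_i and thus P'_i = P_i ⊕ C_i ⊕ C'_i.
P'0: 0x6 ⊕ 0xC ⊕ 0xC = 0x6.
P'1: 0x6 ⊕ 0xC ⊕ 0xB = 0x1.
P'2: 0xC ⊕ 0x6 ⊕ 0x0 = 0xA.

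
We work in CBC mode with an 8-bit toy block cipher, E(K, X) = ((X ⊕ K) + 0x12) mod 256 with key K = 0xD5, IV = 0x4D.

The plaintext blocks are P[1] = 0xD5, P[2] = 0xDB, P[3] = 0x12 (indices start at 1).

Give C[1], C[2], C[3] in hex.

CBC encryption: C_i = E(K, P_i ⊕ C_{i−1}), with C_{0} = IV.
C[1]: P[1] ⊕ 0x4D = 0x98; E(K, 0x98) = 0x5F.
C[2]: P[2] ⊕ 0x5F = 0x84; E(K, 0x84) = 0x63.
C[3]: P[3] ⊕ 0x63 = 0x71; E(K, 0x71) = 0xB6.

C[1] = 0x5F, C[2] = 0x63, C[3] = 0xB6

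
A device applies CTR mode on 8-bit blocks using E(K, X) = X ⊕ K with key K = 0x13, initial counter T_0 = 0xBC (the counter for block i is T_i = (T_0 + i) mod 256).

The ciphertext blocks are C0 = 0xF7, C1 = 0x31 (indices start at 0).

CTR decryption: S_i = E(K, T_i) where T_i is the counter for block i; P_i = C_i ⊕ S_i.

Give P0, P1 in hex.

P0: T = 0xBC, S = E(K, T) = 0xAF; 0xF7 ⊕ 0xAF = 0x58.
P1: T = 0xBD, S = E(K, T) = 0xAE; 0x31 ⊕ 0xAE = 0x9F.

P0 = 0x58, P1 = 0x9F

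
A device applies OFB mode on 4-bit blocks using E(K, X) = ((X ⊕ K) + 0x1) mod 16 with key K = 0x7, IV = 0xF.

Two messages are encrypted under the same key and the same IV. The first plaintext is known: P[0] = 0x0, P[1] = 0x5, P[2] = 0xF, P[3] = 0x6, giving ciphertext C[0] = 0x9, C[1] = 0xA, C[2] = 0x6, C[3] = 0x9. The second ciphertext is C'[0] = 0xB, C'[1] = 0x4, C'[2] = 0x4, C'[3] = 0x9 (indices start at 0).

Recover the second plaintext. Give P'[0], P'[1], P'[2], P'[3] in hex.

P'[0] = 0x2, P'[1] = 0xB, P'[2] = 0xD, P'[3] = 0x6

In OFB with a reused IV, both messages share the same keystream S_i, so C_i ⊕ C'_i = P_i ⊕ P'_i and thus P'_i = P_i ⊕ C_i ⊕ C'_i.
P'[0]: 0x0 ⊕ 0x9 ⊕ 0xB = 0x2.
P'[1]: 0x5 ⊕ 0xA ⊕ 0x4 = 0xB.
P'[2]: 0xF ⊕ 0x6 ⊕ 0x4 = 0xD.
P'[3]: 0x6 ⊕ 0x9 ⊕ 0x9 = 0x6.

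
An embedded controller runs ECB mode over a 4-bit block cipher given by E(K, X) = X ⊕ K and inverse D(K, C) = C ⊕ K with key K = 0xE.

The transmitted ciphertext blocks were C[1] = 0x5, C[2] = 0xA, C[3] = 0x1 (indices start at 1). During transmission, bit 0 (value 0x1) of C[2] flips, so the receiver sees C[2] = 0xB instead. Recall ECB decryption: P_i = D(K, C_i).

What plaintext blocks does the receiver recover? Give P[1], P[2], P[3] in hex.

P[1] = 0xB, P[2] = 0x5, P[3] = 0xF

Only C[2] changed, to 0xB. In ECB, a change in C_i affects only P_i. Decrypting the received ciphertext:
P[1]: D(K, 0x5) = 0xB.
P[2]: D(K, 0xB) = 0x5.
P[3]: D(K, 0x1) = 0xF.
Blocks that differ from the original plaintext: P[2].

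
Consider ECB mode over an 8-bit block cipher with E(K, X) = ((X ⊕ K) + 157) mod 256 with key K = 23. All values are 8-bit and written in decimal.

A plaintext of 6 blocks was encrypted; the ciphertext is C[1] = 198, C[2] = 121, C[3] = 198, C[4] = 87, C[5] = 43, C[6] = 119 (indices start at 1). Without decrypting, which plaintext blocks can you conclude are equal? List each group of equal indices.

P[1] = P[3]

ECB encrypts each block independently with the same key, so equal ciphertext blocks imply equal plaintext blocks.
C[1] = C[3] = 198, so P[1] = P[3].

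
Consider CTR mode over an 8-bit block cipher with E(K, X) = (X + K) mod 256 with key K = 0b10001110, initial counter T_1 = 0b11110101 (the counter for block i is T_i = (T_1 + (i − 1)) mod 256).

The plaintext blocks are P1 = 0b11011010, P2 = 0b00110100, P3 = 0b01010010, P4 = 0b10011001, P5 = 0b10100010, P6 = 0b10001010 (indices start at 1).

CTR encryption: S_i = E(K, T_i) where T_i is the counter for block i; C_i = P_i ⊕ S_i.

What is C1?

C1: T = 0b11110101, S = E(K, T) = 0b10000011; 0b11011010 ⊕ 0b10000011 = 0b01011001.

C1 = 0b01011001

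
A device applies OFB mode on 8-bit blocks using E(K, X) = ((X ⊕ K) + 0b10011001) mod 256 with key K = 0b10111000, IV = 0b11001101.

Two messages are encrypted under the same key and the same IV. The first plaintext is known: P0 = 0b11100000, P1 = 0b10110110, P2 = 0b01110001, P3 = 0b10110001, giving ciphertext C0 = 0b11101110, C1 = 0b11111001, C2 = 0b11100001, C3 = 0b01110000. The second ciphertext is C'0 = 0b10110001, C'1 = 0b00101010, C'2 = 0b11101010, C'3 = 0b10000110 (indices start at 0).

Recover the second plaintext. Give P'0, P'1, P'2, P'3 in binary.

P'0 = 0b10111111, P'1 = 0b01100101, P'2 = 0b01111010, P'3 = 0b01000111

In OFB with a reused IV, both messages share the same keystream S_i, so C_i ⊕ C'_i = P_i ⊕ P'_i and thus P'_i = P_i ⊕ C_i ⊕ C'_i.
P'0: 0b11100000 ⊕ 0b11101110 ⊕ 0b10110001 = 0b10111111.
P'1: 0b10110110 ⊕ 0b11111001 ⊕ 0b00101010 = 0b01100101.
P'2: 0b01110001 ⊕ 0b11100001 ⊕ 0b11101010 = 0b01111010.
P'3: 0b10110001 ⊕ 0b01110000 ⊕ 0b10000110 = 0b01000111.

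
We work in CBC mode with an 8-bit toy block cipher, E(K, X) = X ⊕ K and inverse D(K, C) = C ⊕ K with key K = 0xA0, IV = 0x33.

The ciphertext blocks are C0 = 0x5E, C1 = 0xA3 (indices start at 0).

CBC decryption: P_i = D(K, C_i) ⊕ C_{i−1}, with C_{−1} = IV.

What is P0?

P0: D(K, 0x5E) = 0xFE; 0xFE ⊕ 0x33 = 0xCD.

P0 = 0xCD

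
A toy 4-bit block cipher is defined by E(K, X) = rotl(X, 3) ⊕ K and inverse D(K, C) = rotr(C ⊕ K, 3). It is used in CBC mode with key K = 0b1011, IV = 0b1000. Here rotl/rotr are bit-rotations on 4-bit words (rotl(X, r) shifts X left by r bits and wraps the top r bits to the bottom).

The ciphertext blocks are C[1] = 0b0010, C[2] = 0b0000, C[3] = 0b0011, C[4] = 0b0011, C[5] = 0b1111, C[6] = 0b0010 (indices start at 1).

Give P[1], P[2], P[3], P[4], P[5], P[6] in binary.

CBC decryption: P_i = D(K, C_i) ⊕ C_{i−1}, with C_{0} = IV.
P[1]: D(K, 0b0010) = 0b0011; 0b0011 ⊕ 0b1000 = 0b1011.
P[2]: D(K, 0b0000) = 0b0111; 0b0111 ⊕ 0b0010 = 0b0101.
P[3]: D(K, 0b0011) = 0b0001; 0b0001 ⊕ 0b0000 = 0b0001.
P[4]: D(K, 0b0011) = 0b0001; 0b0001 ⊕ 0b0011 = 0b0010.
P[5]: D(K, 0b1111) = 0b1000; 0b1000 ⊕ 0b0011 = 0b1011.
P[6]: D(K, 0b0010) = 0b0011; 0b0011 ⊕ 0b1111 = 0b1100.

P[1] = 0b1011, P[2] = 0b0101, P[3] = 0b0001, P[4] = 0b0010, P[5] = 0b1011, P[6] = 0b1100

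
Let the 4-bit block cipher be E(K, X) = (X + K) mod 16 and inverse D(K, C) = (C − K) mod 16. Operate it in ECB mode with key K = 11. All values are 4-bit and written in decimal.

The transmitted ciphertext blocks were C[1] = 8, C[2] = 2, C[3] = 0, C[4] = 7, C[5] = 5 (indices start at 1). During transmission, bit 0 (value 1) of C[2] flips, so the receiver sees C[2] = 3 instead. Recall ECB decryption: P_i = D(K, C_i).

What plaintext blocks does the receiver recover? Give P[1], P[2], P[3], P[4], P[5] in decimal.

Only C[2] changed, to 3. In ECB, a change in C_i affects only P_i. Decrypting the received ciphertext:
P[1]: D(K, 8) = 13.
P[2]: D(K, 3) = 8.
P[3]: D(K, 0) = 5.
P[4]: D(K, 7) = 12.
P[5]: D(K, 5) = 10.
Blocks that differ from the original plaintext: P[2].

P[1] = 13, P[2] = 8, P[3] = 5, P[4] = 12, P[5] = 10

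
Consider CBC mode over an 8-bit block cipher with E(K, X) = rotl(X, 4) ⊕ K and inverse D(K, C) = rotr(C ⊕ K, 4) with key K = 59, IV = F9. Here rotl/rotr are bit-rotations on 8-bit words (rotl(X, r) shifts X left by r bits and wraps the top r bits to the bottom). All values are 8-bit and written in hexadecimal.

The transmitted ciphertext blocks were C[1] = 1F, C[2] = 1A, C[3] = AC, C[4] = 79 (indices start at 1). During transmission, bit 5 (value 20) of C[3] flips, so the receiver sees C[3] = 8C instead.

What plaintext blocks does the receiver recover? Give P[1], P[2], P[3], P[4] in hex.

CBC decryption: P_i = D(K, C_i) ⊕ C_{i−1}, with C_{0} = IV.
Only C[3] changed, to 8C. In CBC, a change in C_i garbles P_i and flips the same bit in P_{i+1}. Decrypting the received ciphertext:
P[1]: D(K, 1F) = 64; 64 ⊕ F9 = 9D.
P[2]: D(K, 1A) = 34; 34 ⊕ 1F = 2B.
P[3]: D(K, 8C) = 5D; 5D ⊕ 1A = 47.
P[4]: D(K, 79) = 02; 02 ⊕ 8C = 8E.
Blocks that differ from the original plaintext: P[3], P[4].

P[1] = 9D, P[2] = 2B, P[3] = 47, P[4] = 8E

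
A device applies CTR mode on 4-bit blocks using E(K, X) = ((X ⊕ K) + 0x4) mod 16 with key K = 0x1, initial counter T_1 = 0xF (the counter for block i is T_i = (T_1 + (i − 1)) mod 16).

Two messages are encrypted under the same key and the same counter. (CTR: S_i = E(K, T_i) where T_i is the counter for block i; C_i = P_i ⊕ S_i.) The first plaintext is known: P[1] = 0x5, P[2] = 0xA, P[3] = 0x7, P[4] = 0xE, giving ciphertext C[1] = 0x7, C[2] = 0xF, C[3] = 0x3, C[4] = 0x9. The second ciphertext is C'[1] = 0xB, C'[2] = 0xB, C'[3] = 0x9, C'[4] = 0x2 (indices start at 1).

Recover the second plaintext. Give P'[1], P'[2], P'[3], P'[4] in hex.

P'[1] = 0x9, P'[2] = 0xE, P'[3] = 0xD, P'[4] = 0x5

In CTR with a reused counter, both messages share the same keystream S_i, so C_i ⊕ C'_i = P_i ⊕ P'_i and thus P'_i = P_i ⊕ C_i ⊕ C'_i.
P'[1]: 0x5 ⊕ 0x7 ⊕ 0xB = 0x9.
P'[2]: 0xA ⊕ 0xF ⊕ 0xB = 0xE.
P'[3]: 0x7 ⊕ 0x3 ⊕ 0x9 = 0xD.
P'[4]: 0xE ⊕ 0x9 ⊕ 0x2 = 0x5.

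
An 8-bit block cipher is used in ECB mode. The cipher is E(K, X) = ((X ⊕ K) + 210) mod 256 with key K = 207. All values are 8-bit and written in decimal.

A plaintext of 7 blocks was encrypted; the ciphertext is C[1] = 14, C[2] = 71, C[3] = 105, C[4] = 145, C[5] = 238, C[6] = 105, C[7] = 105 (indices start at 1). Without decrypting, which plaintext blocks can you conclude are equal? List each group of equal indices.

P[3] = P[6] = P[7]

ECB encrypts each block independently with the same key, so equal ciphertext blocks imply equal plaintext blocks.
C[3] = C[6] = C[7] = 105, so P[3] = P[6] = P[7].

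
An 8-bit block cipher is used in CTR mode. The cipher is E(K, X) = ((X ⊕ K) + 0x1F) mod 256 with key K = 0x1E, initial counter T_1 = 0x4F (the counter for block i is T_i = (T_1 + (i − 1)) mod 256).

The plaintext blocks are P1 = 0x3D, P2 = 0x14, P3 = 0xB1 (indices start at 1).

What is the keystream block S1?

0x70

CTR encryption: S_i = E(K, T_i) where T_i is the counter for block i; C_i = P_i ⊕ S_i.
C1: T = 0x4F, S = E(K, T) = 0x70; 0x3D ⊕ 0x70 = 0x4D.
So S1 = 0x70.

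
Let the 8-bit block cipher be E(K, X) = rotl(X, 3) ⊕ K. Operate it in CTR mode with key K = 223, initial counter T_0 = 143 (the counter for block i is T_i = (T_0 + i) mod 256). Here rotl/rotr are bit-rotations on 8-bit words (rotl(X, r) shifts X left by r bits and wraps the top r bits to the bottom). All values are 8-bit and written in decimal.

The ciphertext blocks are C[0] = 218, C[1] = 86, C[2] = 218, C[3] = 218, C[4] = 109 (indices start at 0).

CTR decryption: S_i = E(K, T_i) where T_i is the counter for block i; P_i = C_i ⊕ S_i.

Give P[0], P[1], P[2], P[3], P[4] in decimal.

P[0]: T = 143, S = E(K, T) = 163; 218 ⊕ 163 = 121.
P[1]: T = 144, S = E(K, T) = 91; 86 ⊕ 91 = 13.
P[2]: T = 145, S = E(K, T) = 83; 218 ⊕ 83 = 137.
P[3]: T = 146, S = E(K, T) = 75; 218 ⊕ 75 = 145.
P[4]: T = 147, S = E(K, T) = 67; 109 ⊕ 67 = 46.

P[0] = 121, P[1] = 13, P[2] = 137, P[3] = 145, P[4] = 46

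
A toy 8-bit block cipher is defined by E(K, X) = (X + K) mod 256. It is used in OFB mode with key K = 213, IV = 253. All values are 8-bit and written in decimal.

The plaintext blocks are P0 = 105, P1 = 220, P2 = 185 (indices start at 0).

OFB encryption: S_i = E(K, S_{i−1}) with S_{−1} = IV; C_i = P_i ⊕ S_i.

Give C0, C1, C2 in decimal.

C0 = 187, C1 = 123, C2 = 197

C0: S = E(K, 253) = 210; 105 ⊕ 210 = 187.
C1: S = E(K, 210) = 167; 220 ⊕ 167 = 123.
C2: S = E(K, 167) = 124; 185 ⊕ 124 = 197.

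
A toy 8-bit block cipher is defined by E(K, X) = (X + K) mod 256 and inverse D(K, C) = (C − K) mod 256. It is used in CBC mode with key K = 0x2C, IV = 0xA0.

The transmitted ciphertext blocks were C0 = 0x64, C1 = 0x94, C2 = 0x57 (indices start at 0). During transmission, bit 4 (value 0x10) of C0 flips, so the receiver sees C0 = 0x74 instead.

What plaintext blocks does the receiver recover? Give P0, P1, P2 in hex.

CBC decryption: P_i = D(K, C_i) ⊕ C_{i−1}, with C_{−1} = IV.
Only C0 changed, to 0x74. In CBC, a change in C_i garbles P_i and flips the same bit in P_{i+1}. Decrypting the received ciphertext:
P0: D(K, 0x74) = 0x48; 0x48 ⊕ 0xA0 = 0xE8.
P1: D(K, 0x94) = 0x68; 0x68 ⊕ 0x74 = 0x1C.
P2: D(K, 0x57) = 0x2B; 0x2B ⊕ 0x94 = 0xBF.
Blocks that differ from the original plaintext: P0, P1.

P0 = 0xE8, P1 = 0x1C, P2 = 0xBF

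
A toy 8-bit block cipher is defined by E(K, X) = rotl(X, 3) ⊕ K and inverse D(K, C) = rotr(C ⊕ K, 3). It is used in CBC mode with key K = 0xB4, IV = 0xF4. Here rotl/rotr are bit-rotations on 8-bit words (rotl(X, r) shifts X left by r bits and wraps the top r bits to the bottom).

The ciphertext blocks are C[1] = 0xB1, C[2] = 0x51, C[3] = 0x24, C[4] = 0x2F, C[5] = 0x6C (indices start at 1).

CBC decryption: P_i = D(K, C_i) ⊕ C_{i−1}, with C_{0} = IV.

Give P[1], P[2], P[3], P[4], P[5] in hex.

P[1] = 0x54, P[2] = 0x0D, P[3] = 0x43, P[4] = 0x57, P[5] = 0x34

P[1]: D(K, 0xB1) = 0xA0; 0xA0 ⊕ 0xF4 = 0x54.
P[2]: D(K, 0x51) = 0xBC; 0xBC ⊕ 0xB1 = 0x0D.
P[3]: D(K, 0x24) = 0x12; 0x12 ⊕ 0x51 = 0x43.
P[4]: D(K, 0x2F) = 0x73; 0x73 ⊕ 0x24 = 0x57.
P[5]: D(K, 0x6C) = 0x1B; 0x1B ⊕ 0x2F = 0x34.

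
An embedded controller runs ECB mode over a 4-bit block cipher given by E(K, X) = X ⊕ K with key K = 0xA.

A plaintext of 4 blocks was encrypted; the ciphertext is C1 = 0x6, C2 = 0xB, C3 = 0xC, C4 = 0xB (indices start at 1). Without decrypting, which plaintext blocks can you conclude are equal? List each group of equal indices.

P2 = P4

ECB encrypts each block independently with the same key, so equal ciphertext blocks imply equal plaintext blocks.
C2 = C4 = 0xB, so P2 = P4.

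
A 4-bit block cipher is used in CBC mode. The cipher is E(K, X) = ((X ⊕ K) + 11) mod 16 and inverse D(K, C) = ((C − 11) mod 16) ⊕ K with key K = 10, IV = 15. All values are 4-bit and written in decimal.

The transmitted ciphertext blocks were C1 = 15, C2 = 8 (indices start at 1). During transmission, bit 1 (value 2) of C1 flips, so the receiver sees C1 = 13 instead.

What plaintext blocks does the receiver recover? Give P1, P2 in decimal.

CBC decryption: P_i = D(K, C_i) ⊕ C_{i−1}, with C_{0} = IV.
Only C1 changed, to 13. In CBC, a change in C_i garbles P_i and flips the same bit in P_{i+1}. Decrypting the received ciphertext:
P1: D(K, 13) = 8; 8 ⊕ 15 = 7.
P2: D(K, 8) = 7; 7 ⊕ 13 = 10.
Blocks that differ from the original plaintext: P1, P2.

P1 = 7, P2 = 10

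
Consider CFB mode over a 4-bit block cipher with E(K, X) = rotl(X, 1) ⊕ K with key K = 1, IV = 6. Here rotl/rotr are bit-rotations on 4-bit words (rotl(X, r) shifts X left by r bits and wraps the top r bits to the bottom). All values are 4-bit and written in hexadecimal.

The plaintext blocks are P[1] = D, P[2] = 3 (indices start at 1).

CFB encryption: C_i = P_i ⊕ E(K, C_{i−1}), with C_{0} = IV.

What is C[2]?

C[1]: E(K, 6) = D; D ⊕ D = 0.
C[2]: E(K, 0) = 1; 3 ⊕ 1 = 2.

C[2] = 2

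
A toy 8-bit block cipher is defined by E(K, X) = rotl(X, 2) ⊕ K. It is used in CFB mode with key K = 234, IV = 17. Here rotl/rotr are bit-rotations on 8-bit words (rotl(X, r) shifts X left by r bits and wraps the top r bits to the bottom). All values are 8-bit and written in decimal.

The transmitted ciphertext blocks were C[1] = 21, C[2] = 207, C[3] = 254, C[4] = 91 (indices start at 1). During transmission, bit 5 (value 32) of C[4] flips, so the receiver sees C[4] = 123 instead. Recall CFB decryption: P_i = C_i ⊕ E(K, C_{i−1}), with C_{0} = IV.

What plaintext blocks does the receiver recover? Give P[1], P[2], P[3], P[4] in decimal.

P[1] = 187, P[2] = 113, P[3] = 43, P[4] = 106

Only C[4] changed, to 123. In CFB, a change in C_i flips the same bit in P_i and garbles P_{i+1}. Decrypting the received ciphertext:
P[1]: E(K, 17) = 174; 21 ⊕ 174 = 187.
P[2]: E(K, 21) = 190; 207 ⊕ 190 = 113.
P[3]: E(K, 207) = 213; 254 ⊕ 213 = 43.
P[4]: E(K, 254) = 17; 123 ⊕ 17 = 106.
Blocks that differ from the original plaintext: P[4].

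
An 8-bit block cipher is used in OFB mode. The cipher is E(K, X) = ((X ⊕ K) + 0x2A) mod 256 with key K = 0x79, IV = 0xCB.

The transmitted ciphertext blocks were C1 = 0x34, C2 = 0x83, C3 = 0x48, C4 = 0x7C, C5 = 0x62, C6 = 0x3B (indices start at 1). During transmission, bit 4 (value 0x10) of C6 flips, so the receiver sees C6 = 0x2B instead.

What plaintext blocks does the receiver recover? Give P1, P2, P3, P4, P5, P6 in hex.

OFB decryption: S_i = E(K, S_{i−1}) with S_{0} = IV; P_i = C_i ⊕ S_i.
Only C6 changed, to 0x2B. In OFB, a change in C_i flips the same bit in P_i only; the keystream is unaffected. Decrypting the received ciphertext:
P1: S = E(K, 0xCB) = 0xDC; 0x34 ⊕ 0xDC = 0xE8.
P2: S = E(K, 0xDC) = 0xCF; 0x83 ⊕ 0xCF = 0x4C.
P3: S = E(K, 0xCF) = 0xE0; 0x48 ⊕ 0xE0 = 0xA8.
P4: S = E(K, 0xE0) = 0xC3; 0x7C ⊕ 0xC3 = 0xBF.
P5: S = E(K, 0xC3) = 0xE4; 0x62 ⊕ 0xE4 = 0x86.
P6: S = E(K, 0xE4) = 0xC7; 0x2B ⊕ 0xC7 = 0xEC.
Blocks that differ from the original plaintext: P6.

P1 = 0xE8, P2 = 0x4C, P3 = 0xA8, P4 = 0xBF, P5 = 0x86, P6 = 0xEC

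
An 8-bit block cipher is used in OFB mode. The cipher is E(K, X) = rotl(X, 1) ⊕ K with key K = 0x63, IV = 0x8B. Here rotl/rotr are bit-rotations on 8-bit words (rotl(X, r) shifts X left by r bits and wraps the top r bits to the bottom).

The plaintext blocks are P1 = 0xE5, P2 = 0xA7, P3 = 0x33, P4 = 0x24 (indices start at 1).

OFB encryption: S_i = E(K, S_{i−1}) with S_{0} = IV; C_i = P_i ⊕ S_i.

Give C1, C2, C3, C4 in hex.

C1: S = E(K, 0x8B) = 0x74; 0xE5 ⊕ 0x74 = 0x91.
C2: S = E(K, 0x74) = 0x8B; 0xA7 ⊕ 0x8B = 0x2C.
C3: S = E(K, 0x8B) = 0x74; 0x33 ⊕ 0x74 = 0x47.
C4: S = E(K, 0x74) = 0x8B; 0x24 ⊕ 0x8B = 0xAF.

C1 = 0x91, C2 = 0x2C, C3 = 0x47, C4 = 0xAF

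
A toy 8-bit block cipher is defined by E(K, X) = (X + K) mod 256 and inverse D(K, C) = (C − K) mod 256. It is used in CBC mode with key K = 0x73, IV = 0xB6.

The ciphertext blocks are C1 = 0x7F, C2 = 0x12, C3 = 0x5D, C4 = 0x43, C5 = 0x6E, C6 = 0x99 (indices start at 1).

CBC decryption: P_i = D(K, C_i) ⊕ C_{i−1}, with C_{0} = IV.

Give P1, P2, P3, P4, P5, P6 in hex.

P1 = 0xBA, P2 = 0xE0, P3 = 0xF8, P4 = 0x8D, P5 = 0xB8, P6 = 0x48

P1: D(K, 0x7F) = 0x0C; 0x0C ⊕ 0xB6 = 0xBA.
P2: D(K, 0x12) = 0x9F; 0x9F ⊕ 0x7F = 0xE0.
P3: D(K, 0x5D) = 0xEA; 0xEA ⊕ 0x12 = 0xF8.
P4: D(K, 0x43) = 0xD0; 0xD0 ⊕ 0x5D = 0x8D.
P5: D(K, 0x6E) = 0xFB; 0xFB ⊕ 0x43 = 0xB8.
P6: D(K, 0x99) = 0x26; 0x26 ⊕ 0x6E = 0x48.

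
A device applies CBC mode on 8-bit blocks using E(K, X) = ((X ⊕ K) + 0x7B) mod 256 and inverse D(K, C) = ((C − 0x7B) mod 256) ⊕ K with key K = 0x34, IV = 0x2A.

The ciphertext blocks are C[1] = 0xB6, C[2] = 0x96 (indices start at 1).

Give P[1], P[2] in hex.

P[1] = 0x25, P[2] = 0x99

CBC decryption: P_i = D(K, C_i) ⊕ C_{i−1}, with C_{0} = IV.
P[1]: D(K, 0xB6) = 0x0F; 0x0F ⊕ 0x2A = 0x25.
P[2]: D(K, 0x96) = 0x2F; 0x2F ⊕ 0xB6 = 0x99.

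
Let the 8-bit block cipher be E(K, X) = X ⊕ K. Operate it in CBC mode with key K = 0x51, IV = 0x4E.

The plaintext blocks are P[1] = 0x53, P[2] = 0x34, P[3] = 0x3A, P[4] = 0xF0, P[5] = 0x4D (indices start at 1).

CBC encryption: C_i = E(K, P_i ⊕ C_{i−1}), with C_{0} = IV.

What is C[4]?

C[1]: P[1] ⊕ 0x4E = 0x1D; E(K, 0x1D) = 0x4C.
C[2]: P[2] ⊕ 0x4C = 0x78; E(K, 0x78) = 0x29.
C[3]: P[3] ⊕ 0x29 = 0x13; E(K, 0x13) = 0x42.
C[4]: P[4] ⊕ 0x42 = 0xB2; E(K, 0xB2) = 0xE3.

C[4] = 0xE3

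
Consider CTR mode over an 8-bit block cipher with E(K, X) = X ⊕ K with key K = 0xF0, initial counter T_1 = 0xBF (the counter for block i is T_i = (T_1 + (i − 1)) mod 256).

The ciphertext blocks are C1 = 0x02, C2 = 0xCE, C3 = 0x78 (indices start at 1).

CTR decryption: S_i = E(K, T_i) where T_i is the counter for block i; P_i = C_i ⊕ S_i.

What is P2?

P2: T = 0xC0, S = E(K, T) = 0x30; 0xCE ⊕ 0x30 = 0xFE.

P2 = 0xFE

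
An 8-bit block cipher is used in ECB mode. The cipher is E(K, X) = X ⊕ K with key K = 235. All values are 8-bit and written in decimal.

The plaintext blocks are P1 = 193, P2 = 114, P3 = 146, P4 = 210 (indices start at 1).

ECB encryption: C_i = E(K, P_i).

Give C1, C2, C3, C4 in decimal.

C1: E(K, 193) = 42.
C2: E(K, 114) = 153.
C3: E(K, 146) = 121.
C4: E(K, 210) = 57.

C1 = 42, C2 = 153, C3 = 121, C4 = 57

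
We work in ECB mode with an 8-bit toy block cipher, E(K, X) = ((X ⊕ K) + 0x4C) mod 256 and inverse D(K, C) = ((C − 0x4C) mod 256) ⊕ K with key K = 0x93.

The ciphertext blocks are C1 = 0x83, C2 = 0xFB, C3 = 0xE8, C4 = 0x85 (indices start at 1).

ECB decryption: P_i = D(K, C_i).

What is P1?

P1 = 0xA4

P1: D(K, 0x83) = 0xA4.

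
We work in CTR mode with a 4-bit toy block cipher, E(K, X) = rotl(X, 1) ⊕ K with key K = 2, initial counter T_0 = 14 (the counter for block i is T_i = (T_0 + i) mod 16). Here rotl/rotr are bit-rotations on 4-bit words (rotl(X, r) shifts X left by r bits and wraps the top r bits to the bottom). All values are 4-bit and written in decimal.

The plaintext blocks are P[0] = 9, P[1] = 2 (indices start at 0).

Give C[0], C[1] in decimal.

C[0] = 6, C[1] = 15

CTR encryption: S_i = E(K, T_i) where T_i is the counter for block i; C_i = P_i ⊕ S_i.
C[0]: T = 14, S = E(K, T) = 15; 9 ⊕ 15 = 6.
C[1]: T = 15, S = E(K, T) = 13; 2 ⊕ 13 = 15.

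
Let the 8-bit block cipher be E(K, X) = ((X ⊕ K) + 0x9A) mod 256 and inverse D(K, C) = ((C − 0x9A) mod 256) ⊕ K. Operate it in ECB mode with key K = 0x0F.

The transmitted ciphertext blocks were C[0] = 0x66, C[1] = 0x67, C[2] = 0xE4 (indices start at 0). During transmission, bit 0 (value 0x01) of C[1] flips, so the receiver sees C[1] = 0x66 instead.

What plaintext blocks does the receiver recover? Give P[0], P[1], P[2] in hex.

P[0] = 0xC3, P[1] = 0xC3, P[2] = 0x45

ECB decryption: P_i = D(K, C_i).
Only C[1] changed, to 0x66. In ECB, a change in C_i affects only P_i. Decrypting the received ciphertext:
P[0]: D(K, 0x66) = 0xC3.
P[1]: D(K, 0x66) = 0xC3.
P[2]: D(K, 0xE4) = 0x45.
Blocks that differ from the original plaintext: P[1].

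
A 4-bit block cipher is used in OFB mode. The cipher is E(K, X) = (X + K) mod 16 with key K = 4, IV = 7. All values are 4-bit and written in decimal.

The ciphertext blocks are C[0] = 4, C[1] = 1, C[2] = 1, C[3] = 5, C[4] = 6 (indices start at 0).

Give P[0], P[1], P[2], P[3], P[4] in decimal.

OFB decryption: S_i = E(K, S_{i−1}) with S_{−1} = IV; P_i = C_i ⊕ S_i.
P[0]: S = E(K, 7) = 11; 4 ⊕ 11 = 15.
P[1]: S = E(K, 11) = 15; 1 ⊕ 15 = 14.
P[2]: S = E(K, 15) = 3; 1 ⊕ 3 = 2.
P[3]: S = E(K, 3) = 7; 5 ⊕ 7 = 2.
P[4]: S = E(K, 7) = 11; 6 ⊕ 11 = 13.

P[0] = 15, P[1] = 14, P[2] = 2, P[3] = 2, P[4] = 13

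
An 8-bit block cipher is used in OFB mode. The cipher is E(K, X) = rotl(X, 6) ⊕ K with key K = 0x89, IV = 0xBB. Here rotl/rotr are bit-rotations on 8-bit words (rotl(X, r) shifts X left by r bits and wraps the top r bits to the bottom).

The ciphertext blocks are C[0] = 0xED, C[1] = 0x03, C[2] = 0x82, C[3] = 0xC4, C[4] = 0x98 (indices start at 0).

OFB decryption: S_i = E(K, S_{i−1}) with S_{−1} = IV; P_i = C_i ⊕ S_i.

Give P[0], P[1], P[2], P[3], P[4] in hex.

P[0]: S = E(K, 0xBB) = 0x67; 0xED ⊕ 0x67 = 0x8A.
P[1]: S = E(K, 0x67) = 0x50; 0x03 ⊕ 0x50 = 0x53.
P[2]: S = E(K, 0x50) = 0x9D; 0x82 ⊕ 0x9D = 0x1F.
P[3]: S = E(K, 0x9D) = 0xEE; 0xC4 ⊕ 0xEE = 0x2A.
P[4]: S = E(K, 0xEE) = 0x32; 0x98 ⊕ 0x32 = 0xAA.

P[0] = 0x8A, P[1] = 0x53, P[2] = 0x1F, P[3] = 0x2A, P[4] = 0xAA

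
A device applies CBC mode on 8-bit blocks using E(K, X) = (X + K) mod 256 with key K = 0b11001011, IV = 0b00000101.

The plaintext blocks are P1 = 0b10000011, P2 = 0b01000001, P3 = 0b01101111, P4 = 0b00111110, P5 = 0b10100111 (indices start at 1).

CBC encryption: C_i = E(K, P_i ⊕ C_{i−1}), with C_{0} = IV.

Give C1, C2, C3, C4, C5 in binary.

C1: P1 ⊕ 0b00000101 = 0b10000110; E(K, 0b10000110) = 0b01010001.
C2: P2 ⊕ 0b01010001 = 0b00010000; E(K, 0b00010000) = 0b11011011.
C3: P3 ⊕ 0b11011011 = 0b10110100; E(K, 0b10110100) = 0b01111111.
C4: P4 ⊕ 0b01111111 = 0b01000001; E(K, 0b01000001) = 0b00001100.
C5: P5 ⊕ 0b00001100 = 0b10101011; E(K, 0b10101011) = 0b01110110.

C1 = 0b01010001, C2 = 0b11011011, C3 = 0b01111111, C4 = 0b00001100, C5 = 0b01110110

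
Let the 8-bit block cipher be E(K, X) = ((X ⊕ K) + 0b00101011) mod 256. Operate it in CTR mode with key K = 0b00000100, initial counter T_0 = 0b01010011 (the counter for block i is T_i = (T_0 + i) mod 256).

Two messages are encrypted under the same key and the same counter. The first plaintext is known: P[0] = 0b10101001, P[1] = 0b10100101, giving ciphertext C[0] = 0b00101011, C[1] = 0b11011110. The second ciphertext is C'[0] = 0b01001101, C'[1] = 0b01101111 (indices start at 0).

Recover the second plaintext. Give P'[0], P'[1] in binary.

P'[0] = 0b11001111, P'[1] = 0b00010100

In CTR with a reused counter, both messages share the same keystream S_i, so C_i ⊕ C'_i = P_i ⊕ P'_i and thus P'_i = P_i ⊕ C_i ⊕ C'_i.
P'[0]: 0b10101001 ⊕ 0b00101011 ⊕ 0b01001101 = 0b11001111.
P'[1]: 0b10100101 ⊕ 0b11011110 ⊕ 0b01101111 = 0b00010100.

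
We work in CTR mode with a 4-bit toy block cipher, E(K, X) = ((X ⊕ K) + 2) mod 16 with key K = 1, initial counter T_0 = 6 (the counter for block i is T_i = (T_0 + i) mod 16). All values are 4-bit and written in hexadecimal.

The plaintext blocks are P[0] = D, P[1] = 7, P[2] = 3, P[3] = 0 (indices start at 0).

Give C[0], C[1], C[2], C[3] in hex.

C[0] = 4, C[1] = F, C[2] = 8, C[3] = A

CTR encryption: S_i = E(K, T_i) where T_i is the counter for block i; C_i = P_i ⊕ S_i.
C[0]: T = 6, S = E(K, T) = 9; D ⊕ 9 = 4.
C[1]: T = 7, S = E(K, T) = 8; 7 ⊕ 8 = F.
C[2]: T = 8, S = E(K, T) = B; 3 ⊕ B = 8.
C[3]: T = 9, S = E(K, T) = A; 0 ⊕ A = A.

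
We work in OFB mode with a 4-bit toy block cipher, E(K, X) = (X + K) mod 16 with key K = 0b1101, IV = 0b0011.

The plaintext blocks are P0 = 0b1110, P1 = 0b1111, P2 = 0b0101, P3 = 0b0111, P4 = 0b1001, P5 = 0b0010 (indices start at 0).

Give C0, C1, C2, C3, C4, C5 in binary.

C0 = 0b1110, C1 = 0b0010, C2 = 0b1111, C3 = 0b0000, C4 = 0b1101, C5 = 0b0011

OFB encryption: S_i = E(K, S_{i−1}) with S_{−1} = IV; C_i = P_i ⊕ S_i.
C0: S = E(K, 0b0011) = 0b0000; 0b1110 ⊕ 0b0000 = 0b1110.
C1: S = E(K, 0b0000) = 0b1101; 0b1111 ⊕ 0b1101 = 0b0010.
C2: S = E(K, 0b1101) = 0b1010; 0b0101 ⊕ 0b1010 = 0b1111.
C3: S = E(K, 0b1010) = 0b0111; 0b0111 ⊕ 0b0111 = 0b0000.
C4: S = E(K, 0b0111) = 0b0100; 0b1001 ⊕ 0b0100 = 0b1101.
C5: S = E(K, 0b0100) = 0b0001; 0b0010 ⊕ 0b0001 = 0b0011.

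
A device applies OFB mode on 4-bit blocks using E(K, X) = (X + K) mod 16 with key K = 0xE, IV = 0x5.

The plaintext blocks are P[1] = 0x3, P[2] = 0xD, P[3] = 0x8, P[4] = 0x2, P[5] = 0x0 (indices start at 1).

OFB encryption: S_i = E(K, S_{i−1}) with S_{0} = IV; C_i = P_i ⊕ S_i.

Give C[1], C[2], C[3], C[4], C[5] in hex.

C[1]: S = E(K, 0x5) = 0x3; 0x3 ⊕ 0x3 = 0x0.
C[2]: S = E(K, 0x3) = 0x1; 0xD ⊕ 0x1 = 0xC.
C[3]: S = E(K, 0x1) = 0xF; 0x8 ⊕ 0xF = 0x7.
C[4]: S = E(K, 0xF) = 0xD; 0x2 ⊕ 0xD = 0xF.
C[5]: S = E(K, 0xD) = 0xB; 0x0 ⊕ 0xB = 0xB.

C[1] = 0x0, C[2] = 0xC, C[3] = 0x7, C[4] = 0xF, C[5] = 0xB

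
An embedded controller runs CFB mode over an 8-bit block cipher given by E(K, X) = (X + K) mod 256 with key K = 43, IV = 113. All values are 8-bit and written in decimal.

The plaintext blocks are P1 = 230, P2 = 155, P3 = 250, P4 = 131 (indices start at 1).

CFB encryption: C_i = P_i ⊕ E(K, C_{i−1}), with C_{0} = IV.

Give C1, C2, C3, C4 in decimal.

C1: E(K, 113) = 156; 230 ⊕ 156 = 122.
C2: E(K, 122) = 165; 155 ⊕ 165 = 62.
C3: E(K, 62) = 105; 250 ⊕ 105 = 147.
C4: E(K, 147) = 190; 131 ⊕ 190 = 61.

C1 = 122, C2 = 62, C3 = 147, C4 = 61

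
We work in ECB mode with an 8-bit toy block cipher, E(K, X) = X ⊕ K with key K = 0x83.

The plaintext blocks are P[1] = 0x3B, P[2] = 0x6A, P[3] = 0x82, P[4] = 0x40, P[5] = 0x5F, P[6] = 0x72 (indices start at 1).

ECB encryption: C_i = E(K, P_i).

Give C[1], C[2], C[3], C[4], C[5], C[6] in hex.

C[1]: E(K, 0x3B) = 0xB8.
C[2]: E(K, 0x6A) = 0xE9.
C[3]: E(K, 0x82) = 0x01.
C[4]: E(K, 0x40) = 0xC3.
C[5]: E(K, 0x5F) = 0xDC.
C[6]: E(K, 0x72) = 0xF1.

C[1] = 0xB8, C[2] = 0xE9, C[3] = 0x01, C[4] = 0xC3, C[5] = 0xDC, C[6] = 0xF1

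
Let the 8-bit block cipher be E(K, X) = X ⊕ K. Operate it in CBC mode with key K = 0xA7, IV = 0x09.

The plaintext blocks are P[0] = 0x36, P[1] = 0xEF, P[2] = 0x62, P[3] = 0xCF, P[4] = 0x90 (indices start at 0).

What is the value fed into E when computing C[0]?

0x3F

CBC encryption: C_i = E(K, P_i ⊕ C_{i−1}), with C_{−1} = IV.
C[0]: P[0] ⊕ 0x09 = 0x3F; E(K, 0x3F) = 0x98.
So the input to E for block [0] is 0x3F.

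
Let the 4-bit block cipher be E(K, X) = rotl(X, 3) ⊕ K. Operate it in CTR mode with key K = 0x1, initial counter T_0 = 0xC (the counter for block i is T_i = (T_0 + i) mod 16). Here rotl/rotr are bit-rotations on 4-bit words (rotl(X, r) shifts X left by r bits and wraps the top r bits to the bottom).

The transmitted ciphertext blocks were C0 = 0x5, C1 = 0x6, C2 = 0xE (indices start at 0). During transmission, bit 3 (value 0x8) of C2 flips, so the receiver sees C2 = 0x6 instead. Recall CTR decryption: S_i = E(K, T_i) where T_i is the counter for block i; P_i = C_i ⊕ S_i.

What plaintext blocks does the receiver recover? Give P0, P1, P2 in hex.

Only C2 changed, to 0x6. In CTR, a change in C_i flips the same bit in P_i only; the keystream is unaffected. Decrypting the received ciphertext:
P0: T = 0xC, S = E(K, T) = 0x7; 0x5 ⊕ 0x7 = 0x2.
P1: T = 0xD, S = E(K, T) = 0xF; 0x6 ⊕ 0xF = 0x9.
P2: T = 0xE, S = E(K, T) = 0x6; 0x6 ⊕ 0x6 = 0x0.
Blocks that differ from the original plaintext: P2.

P0 = 0x2, P1 = 0x9, P2 = 0x0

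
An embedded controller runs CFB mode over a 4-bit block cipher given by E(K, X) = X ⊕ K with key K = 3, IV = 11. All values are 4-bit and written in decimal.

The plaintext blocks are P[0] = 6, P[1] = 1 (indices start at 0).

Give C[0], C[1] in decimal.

CFB encryption: C_i = P_i ⊕ E(K, C_{i−1}), with C_{−1} = IV.
C[0]: E(K, 11) = 8; 6 ⊕ 8 = 14.
C[1]: E(K, 14) = 13; 1 ⊕ 13 = 12.

C[0] = 14, C[1] = 12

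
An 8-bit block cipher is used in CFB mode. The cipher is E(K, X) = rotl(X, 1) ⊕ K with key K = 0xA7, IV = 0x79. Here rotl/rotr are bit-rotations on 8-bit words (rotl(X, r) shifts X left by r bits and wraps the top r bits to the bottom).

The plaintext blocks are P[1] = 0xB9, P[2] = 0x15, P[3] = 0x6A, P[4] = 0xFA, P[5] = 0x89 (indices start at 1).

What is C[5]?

C[5] = 0xF8

CFB encryption: C_i = P_i ⊕ E(K, C_{i−1}), with C_{0} = IV.
C[1]: E(K, 0x79) = 0x55; 0xB9 ⊕ 0x55 = 0xEC.
C[2]: E(K, 0xEC) = 0x7E; 0x15 ⊕ 0x7E = 0x6B.
C[3]: E(K, 0x6B) = 0x71; 0x6A ⊕ 0x71 = 0x1B.
C[4]: E(K, 0x1B) = 0x91; 0xFA ⊕ 0x91 = 0x6B.
C[5]: E(K, 0x6B) = 0x71; 0x89 ⊕ 0x71 = 0xF8.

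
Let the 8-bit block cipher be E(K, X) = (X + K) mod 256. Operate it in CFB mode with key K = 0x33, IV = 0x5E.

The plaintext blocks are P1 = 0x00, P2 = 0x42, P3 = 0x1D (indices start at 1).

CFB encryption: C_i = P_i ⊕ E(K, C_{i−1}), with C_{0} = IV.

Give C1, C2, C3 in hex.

C1: E(K, 0x5E) = 0x91; 0x00 ⊕ 0x91 = 0x91.
C2: E(K, 0x91) = 0xC4; 0x42 ⊕ 0xC4 = 0x86.
C3: E(K, 0x86) = 0xB9; 0x1D ⊕ 0xB9 = 0xA4.

C1 = 0x91, C2 = 0x86, C3 = 0xA4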